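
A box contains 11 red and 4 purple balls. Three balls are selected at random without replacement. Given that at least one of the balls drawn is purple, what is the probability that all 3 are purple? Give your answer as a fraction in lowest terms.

P(all 3 purple) = C(4,3)/C(15,3) = 4/455; P(at least one purple) = 1 − C(11,3)/C(15,3) = 58/91.
Since 'all 3 purple' ⊆ 'at least one purple', P(all 3 | at least one) = 4/455 / 58/91 = 2/145 ≈ 0.0138.

2/145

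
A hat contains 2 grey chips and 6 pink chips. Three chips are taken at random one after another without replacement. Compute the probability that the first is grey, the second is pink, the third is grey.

Multiply the conditional probability of each draw in order, without replacement, so each draw removes one from its color and from the total.
P = (2/8) · (6/7) · (1/6) = 1/28 ≈ 0.0357.

1/28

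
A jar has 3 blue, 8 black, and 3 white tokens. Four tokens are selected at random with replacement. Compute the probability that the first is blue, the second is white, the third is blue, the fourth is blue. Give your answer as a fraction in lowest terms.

81/38416

Multiply the conditional probability of each draw in order, with replacement (the composition resets each draw).
P = (3/14) · (3/14) · (3/14) · (3/14) = 81/38416 ≈ 0.0021.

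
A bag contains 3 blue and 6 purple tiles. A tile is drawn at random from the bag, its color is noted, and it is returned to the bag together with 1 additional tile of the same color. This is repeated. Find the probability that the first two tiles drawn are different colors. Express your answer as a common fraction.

2/5

Either purple then blue, or blue then purple; after the first draw the total is 10.
P = (6/9)·(3/10) + (3/9)·(6/10) = 2/5 ≈ 0.4000.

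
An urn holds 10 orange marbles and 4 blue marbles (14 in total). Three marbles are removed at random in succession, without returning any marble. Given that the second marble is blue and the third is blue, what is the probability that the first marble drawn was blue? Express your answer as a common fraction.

1/6

P(first=blue and the second marble is blue and the third is blue) = (4/14)·(3/13)·(2/12) = 1/91.
P(E) = Σ over first color = 5/91 + 1/91 = 6/91.
By Bayes, P(first=blue | E) = 1/91 / 6/91 = 1/6 ≈ 0.1667.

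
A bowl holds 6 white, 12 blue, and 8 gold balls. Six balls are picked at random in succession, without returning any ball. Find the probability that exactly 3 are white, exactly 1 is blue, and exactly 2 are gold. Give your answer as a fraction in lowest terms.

96/3289

Unordered draws without replacement: count favorable combinations over C(26,6).
Favorable = C(6,3) · C(12,1) · C(8,2) = 6720; total = C(26,6) = 230230.
P = 6720/230230 = 96/3289 ≈ 0.0292.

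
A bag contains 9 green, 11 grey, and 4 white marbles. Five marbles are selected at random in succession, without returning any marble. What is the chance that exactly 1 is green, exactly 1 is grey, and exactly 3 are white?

Unordered draws without replacement: count favorable combinations over C(24,5).
Favorable = C(9,1) · C(11,1) · C(4,3) = 396; total = C(24,5) = 42504.
P = 396/42504 = 3/322 ≈ 0.0093.

3/322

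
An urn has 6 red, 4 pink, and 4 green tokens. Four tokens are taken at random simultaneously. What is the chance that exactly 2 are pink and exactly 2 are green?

Unordered draws without replacement: count favorable combinations over C(14,4).
Favorable = C(6,0) · C(4,2) · C(4,2) = 36; total = C(14,4) = 1001.
P = 36/1001 = 36/1001 ≈ 0.0360.

36/1001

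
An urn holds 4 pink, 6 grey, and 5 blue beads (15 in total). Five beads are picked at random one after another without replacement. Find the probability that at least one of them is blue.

131/143

Use the complement: P(at least one blue) = 1 − P(no blue).
P(none) = C(10,5)/C(15,5) = 252/3003.
So P = 1 − 252/3003 = 131/143 ≈ 0.9161.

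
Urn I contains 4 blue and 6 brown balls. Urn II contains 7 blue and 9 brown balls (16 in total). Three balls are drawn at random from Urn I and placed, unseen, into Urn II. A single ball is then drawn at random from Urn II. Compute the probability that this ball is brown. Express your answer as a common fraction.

Condition on how many of the transferred balls are brown (from Urn I: 6 brown of 10; then Urn II has 19 total).
  0 brown: C(6,0)C(4,3)/C(10,3) = 1/30; then P = 9/19
  1 brown: C(6,1)C(4,2)/C(10,3) = 3/10; then P = 10/19
  2 brown: C(6,2)C(4,1)/C(10,3) = 1/2; then P = 11/19
  3 brown: C(6,3)C(4,0)/C(10,3) = 1/6; then P = 12/19
P(brown from Urn II) = 54/95 ≈ 0.5684.

54/95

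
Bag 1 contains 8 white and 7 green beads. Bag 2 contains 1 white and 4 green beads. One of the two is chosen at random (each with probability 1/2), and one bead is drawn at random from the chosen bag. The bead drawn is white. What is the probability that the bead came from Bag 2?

3/11

P(white | Bag 1) = 8/15; P(white | Bag 2) = 1/5.
P(white) = 1/2·8/15 + 1/2·1/5 = 11/30.
By Bayes' rule, P(Bag 2 | white) = 1/10 / 11/30 = 3/11 ≈ 0.2727.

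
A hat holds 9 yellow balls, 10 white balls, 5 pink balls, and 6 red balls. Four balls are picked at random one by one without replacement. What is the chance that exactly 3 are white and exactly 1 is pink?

40/1827

Unordered draws without replacement: count favorable combinations over C(30,4).
Favorable = C(9,0) · C(10,3) · C(5,1) · C(6,0) = 600; total = C(30,4) = 27405.
P = 600/27405 = 40/1827 ≈ 0.0219.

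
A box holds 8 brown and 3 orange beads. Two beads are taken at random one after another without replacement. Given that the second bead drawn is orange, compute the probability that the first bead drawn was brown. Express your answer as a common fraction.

4/5

P(first=brown and the second bead drawn is orange) = (8/11)·(3/10) = 12/55.
P(the second bead drawn is orange) = Σ over first color = 12/55 + 3/55 = 3/11.
By Bayes, P(first=brown | the second bead drawn is orange) = 12/55 / 3/11 = 4/5 ≈ 0.8000.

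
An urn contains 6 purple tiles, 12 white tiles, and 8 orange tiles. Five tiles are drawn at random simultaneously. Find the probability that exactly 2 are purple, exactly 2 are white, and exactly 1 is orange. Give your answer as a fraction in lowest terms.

Unordered draws without replacement: count favorable combinations over C(26,5).
Favorable = C(6,2) · C(12,2) · C(8,1) = 7920; total = C(26,5) = 65780.
P = 7920/65780 = 36/299 ≈ 0.1204.

36/299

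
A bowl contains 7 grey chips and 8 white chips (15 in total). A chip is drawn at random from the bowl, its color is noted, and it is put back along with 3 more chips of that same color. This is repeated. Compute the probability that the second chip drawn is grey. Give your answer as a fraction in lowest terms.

7/15

Condition on the first draw. If first is grey (prob 7/15), second-grey has prob (10)/(18); if not (prob 8/15), it has prob 7/(18).
P = (7/15)·(10/18) + (8/15)·(7/18) = 7/15 ≈ 0.4667.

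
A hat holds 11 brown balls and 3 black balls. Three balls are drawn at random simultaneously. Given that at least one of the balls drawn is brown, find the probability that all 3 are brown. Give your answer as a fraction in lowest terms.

P(all 3 brown) = C(11,3)/C(14,3) = 165/364; P(at least one brown) = 1 − C(3,3)/C(14,3) = 363/364.
Since 'all 3 brown' ⊆ 'at least one brown', P(all 3 | at least one) = 165/364 / 363/364 = 5/11 ≈ 0.4545.

5/11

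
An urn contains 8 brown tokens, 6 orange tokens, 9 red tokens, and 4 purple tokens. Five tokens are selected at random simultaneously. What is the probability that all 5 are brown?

28/40365

Unordered draws without replacement: count favorable combinations over C(27,5).
Favorable = C(8,5) · C(6,0) · C(9,0) · C(4,0) = 56; total = C(27,5) = 80730.
P = 56/80730 = 28/40365 ≈ 0.0007.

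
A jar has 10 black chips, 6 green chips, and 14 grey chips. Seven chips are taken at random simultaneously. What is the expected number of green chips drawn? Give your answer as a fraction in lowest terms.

7/5

By linearity of expectation, E[X] = Σ P(draw i is green); by symmetry each draw (even without replacement) has P(green) = 6/30.
E[X] = 7 · 6/30 = 7/5 ≈ 1.4000.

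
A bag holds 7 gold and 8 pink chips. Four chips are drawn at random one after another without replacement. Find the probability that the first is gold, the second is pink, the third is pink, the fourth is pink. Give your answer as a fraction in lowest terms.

14/195

Multiply the conditional probability of each draw in order, without replacement, so each draw removes one from its color and from the total.
P = (7/15) · (8/14) · (7/13) · (6/12) = 14/195 ≈ 0.0718.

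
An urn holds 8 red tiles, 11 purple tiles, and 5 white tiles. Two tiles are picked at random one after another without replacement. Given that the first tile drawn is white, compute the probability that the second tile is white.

4/23

After removing 1 white, the urn has 4 white out of 23 remaining.
P(second is white | given) = 4/23 ≈ 0.1739.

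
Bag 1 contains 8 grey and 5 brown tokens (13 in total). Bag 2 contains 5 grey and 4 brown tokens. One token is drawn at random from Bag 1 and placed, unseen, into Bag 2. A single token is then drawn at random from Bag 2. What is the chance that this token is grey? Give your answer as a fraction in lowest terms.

Condition on how many of the transferred tokens are grey (from Bag 1: 8 grey of 13; then Bag 2 has 10 total).
  0 grey: C(8,0)C(5,1)/C(13,1) = 5/13; then P = 5/10
  1 grey: C(8,1)C(5,0)/C(13,1) = 8/13; then P = 6/10
P(grey from Bag 2) = 73/130 ≈ 0.5615.

73/130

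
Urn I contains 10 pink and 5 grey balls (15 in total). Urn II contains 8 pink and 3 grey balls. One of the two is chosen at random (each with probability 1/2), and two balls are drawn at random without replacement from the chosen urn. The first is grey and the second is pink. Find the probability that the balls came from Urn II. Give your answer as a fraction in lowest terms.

252/527

P(E | Urn I) = 5/21; P(E | Urn II) = 12/55.
P(E) = 1/2·5/21 + 1/2·12/55 = 527/2310.
By Bayes' rule, P(Urn II | E) = 6/55 / 527/2310 = 252/527 ≈ 0.4782.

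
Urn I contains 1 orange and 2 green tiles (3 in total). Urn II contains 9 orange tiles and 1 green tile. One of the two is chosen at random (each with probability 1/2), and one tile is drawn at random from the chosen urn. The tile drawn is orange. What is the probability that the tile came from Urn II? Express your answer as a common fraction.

27/37

P(orange | Urn I) = 1/3; P(orange | Urn II) = 9/10.
P(orange) = 1/2·1/3 + 1/2·9/10 = 37/60.
By Bayes' rule, P(Urn II | orange) = 9/20 / 37/60 = 27/37 ≈ 0.7297.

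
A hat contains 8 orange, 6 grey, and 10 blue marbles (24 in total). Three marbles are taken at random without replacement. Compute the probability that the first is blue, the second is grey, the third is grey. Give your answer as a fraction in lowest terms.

Multiply the conditional probability of each draw in order, without replacement, so each draw removes one from its color and from the total.
P = (10/24) · (6/23) · (5/22) = 25/1012 ≈ 0.0247.

25/1012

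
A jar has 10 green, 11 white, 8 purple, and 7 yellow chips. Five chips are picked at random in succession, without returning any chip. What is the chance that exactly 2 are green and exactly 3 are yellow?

Unordered draws without replacement: count favorable combinations over C(36,5).
Favorable = C(10,2) · C(11,0) · C(8,0) · C(7,3) = 1575; total = C(36,5) = 376992.
P = 1575/376992 = 25/5984 ≈ 0.0042.

25/5984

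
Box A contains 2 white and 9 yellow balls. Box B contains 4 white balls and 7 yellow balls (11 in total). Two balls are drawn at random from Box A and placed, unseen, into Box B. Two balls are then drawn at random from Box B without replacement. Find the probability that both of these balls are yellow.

607/1430

Condition on how many of the transferred balls are yellow (from Box A: 9 yellow of 11; then Box B has 13 total).
  0 yellow: C(9,0)C(2,2)/C(11,2) = 1/55; then P = C(7,2)/C(13,2) = 7/26
  1 yellow: C(9,1)C(2,1)/C(11,2) = 18/55; then P = C(8,2)/C(13,2) = 14/39
  2 yellow: C(9,2)C(2,0)/C(11,2) = 36/55; then P = C(9,2)/C(13,2) = 6/13
P(both yellow) = 607/1430 ≈ 0.4245.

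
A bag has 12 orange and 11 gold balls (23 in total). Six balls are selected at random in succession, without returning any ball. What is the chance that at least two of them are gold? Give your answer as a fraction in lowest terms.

Sum the hypergeometric tail for j = 2,…,6 gold balls.
Favorable = C(11,2)·C(12,4) + C(11,3)·C(12,3) + C(11,4)·C(12,2) + C(11,5)·C(12,1) + C(11,6)·C(12,0) = 91311; total = C(23,6) = 100947.
P = 91311/100947 = 2767/3059 ≈ 0.9045.

2767/3059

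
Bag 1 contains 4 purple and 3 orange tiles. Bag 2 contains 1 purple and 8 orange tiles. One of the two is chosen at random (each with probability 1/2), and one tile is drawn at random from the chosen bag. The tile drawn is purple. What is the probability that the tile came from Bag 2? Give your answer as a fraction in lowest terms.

7/43

P(purple | Bag 1) = 4/7; P(purple | Bag 2) = 1/9.
P(purple) = 1/2·4/7 + 1/2·1/9 = 43/126.
By Bayes' rule, P(Bag 2 | purple) = 1/18 / 43/126 = 7/43 ≈ 0.1628.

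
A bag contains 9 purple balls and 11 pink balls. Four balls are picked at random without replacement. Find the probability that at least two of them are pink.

253/323

Sum the hypergeometric tail for j = 2,…,4 pink balls.
Favorable = C(11,2)·C(9,2) + C(11,3)·C(9,1) + C(11,4)·C(9,0) = 3795; total = C(20,4) = 4845.
P = 3795/4845 = 253/323 ≈ 0.7833.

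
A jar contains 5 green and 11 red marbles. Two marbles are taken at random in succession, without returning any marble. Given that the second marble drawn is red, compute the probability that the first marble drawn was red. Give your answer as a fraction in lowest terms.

P(first=red and the second marble drawn is red) = (11/16)·(10/15) = 11/24.
P(the second marble drawn is red) = Σ over first color = 11/48 + 11/24 = 11/16.
By Bayes, P(first=red | the second marble drawn is red) = 11/24 / 11/16 = 2/3 ≈ 0.6667.

2/3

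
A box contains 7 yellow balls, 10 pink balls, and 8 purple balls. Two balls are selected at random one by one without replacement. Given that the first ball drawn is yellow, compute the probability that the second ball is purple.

1/3

After removing 1 yellow, the box has 8 purple out of 24 remaining.
P(second is purple | given) = 8/24 = 1/3 ≈ 0.3333.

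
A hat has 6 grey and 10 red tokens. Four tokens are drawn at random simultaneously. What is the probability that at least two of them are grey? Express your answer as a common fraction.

89/182

Sum the hypergeometric tail for j = 2,…,4 grey tokens.
Favorable = C(6,2)·C(10,2) + C(6,3)·C(10,1) + C(6,4)·C(10,0) = 890; total = C(16,4) = 1820.
P = 890/1820 = 89/182 ≈ 0.4890.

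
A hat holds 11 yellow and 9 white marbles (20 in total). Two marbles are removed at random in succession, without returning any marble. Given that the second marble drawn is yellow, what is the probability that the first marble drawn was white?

P(first=white and the second marble drawn is yellow) = (9/20)·(11/19) = 99/380.
P(the second marble drawn is yellow) = Σ over first color = 11/38 + 99/380 = 11/20.
By Bayes, P(first=white | the second marble drawn is yellow) = 99/380 / 11/20 = 9/19 ≈ 0.4737.

9/19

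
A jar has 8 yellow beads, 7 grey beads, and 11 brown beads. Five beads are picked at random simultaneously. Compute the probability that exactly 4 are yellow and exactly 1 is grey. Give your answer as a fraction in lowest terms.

Unordered draws without replacement: count favorable combinations over C(26,5).
Favorable = C(8,4) · C(7,1) · C(11,0) = 490; total = C(26,5) = 65780.
P = 490/65780 = 49/6578 ≈ 0.0074.

49/6578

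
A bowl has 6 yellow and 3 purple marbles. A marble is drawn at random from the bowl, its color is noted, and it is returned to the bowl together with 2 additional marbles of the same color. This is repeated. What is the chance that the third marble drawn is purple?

Sum over the four possibilities for the first two draws (purple/not-purple each), tracking how the purple count and total change by +2 per draw.
P(third is purple) = 1/3 ≈ 0.3333. (In a Pólya urn every draw has the same marginal probability 3/9.)

1/3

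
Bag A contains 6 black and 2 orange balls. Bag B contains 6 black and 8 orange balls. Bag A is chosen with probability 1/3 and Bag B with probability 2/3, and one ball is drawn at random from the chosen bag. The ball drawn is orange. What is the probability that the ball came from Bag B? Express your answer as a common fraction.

P(orange | Bag A) = 1/4; P(orange | Bag B) = 4/7.
P(orange) = 1/3·1/4 + 2/3·4/7 = 13/28.
By Bayes' rule, P(Bag B | orange) = 8/21 / 13/28 = 32/39 ≈ 0.8205.

32/39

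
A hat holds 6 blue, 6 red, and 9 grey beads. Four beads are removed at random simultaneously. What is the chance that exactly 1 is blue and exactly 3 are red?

8/399

Unordered draws without replacement: count favorable combinations over C(21,4).
Favorable = C(6,1) · C(6,3) · C(9,0) = 120; total = C(21,4) = 5985.
P = 120/5985 = 8/399 ≈ 0.0201.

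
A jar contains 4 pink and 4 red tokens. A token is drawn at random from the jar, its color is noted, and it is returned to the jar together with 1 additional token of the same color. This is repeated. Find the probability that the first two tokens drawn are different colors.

Either pink then red, or red then pink; after the first draw the total is 9.
P = (4/8)·(4/9) + (4/8)·(4/9) = 4/9 ≈ 0.4444.

4/9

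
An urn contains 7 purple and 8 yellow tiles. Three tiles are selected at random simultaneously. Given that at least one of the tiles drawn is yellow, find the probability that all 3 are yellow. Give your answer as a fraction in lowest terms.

2/15

P(all 3 yellow) = C(8,3)/C(15,3) = 8/65; P(at least one yellow) = 1 − C(7,3)/C(15,3) = 12/13.
Since 'all 3 yellow' ⊆ 'at least one yellow', P(all 3 | at least one) = 8/65 / 12/13 = 2/15 ≈ 0.1333.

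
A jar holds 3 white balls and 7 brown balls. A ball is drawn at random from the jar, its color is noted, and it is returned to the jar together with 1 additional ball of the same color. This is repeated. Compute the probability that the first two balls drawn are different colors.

Either brown then white, or white then brown; after the first draw the total is 11.
P = (7/10)·(3/11) + (3/10)·(7/11) = 21/55 ≈ 0.3818.

21/55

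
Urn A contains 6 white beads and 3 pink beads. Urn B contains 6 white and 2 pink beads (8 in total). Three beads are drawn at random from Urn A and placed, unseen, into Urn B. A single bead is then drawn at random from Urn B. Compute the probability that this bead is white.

8/11

Condition on how many of the transferred beads are white (from Urn A: 6 white of 9; then Urn B has 11 total).
  0 white: C(6,0)C(3,3)/C(9,3) = 1/84; then P = 6/11
  1 white: C(6,1)C(3,2)/C(9,3) = 3/14; then P = 7/11
  2 white: C(6,2)C(3,1)/C(9,3) = 15/28; then P = 8/11
  3 white: C(6,3)C(3,0)/C(9,3) = 5/21; then P = 9/11
P(white from Urn B) = 8/11 ≈ 0.7273.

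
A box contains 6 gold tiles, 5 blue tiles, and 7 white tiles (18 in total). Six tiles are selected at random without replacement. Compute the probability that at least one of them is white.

Use the complement: P(at least one white) = 1 − P(no white).
P(none) = C(11,6)/C(18,6) = 462/18564.
So P = 1 − 462/18564 = 431/442 ≈ 0.9751.

431/442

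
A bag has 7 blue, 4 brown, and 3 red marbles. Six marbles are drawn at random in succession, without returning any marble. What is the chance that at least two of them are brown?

85/143

Sum the hypergeometric tail for j = 2,…,4 brown marbles.
Favorable = C(4,2)·C(10,4) + C(4,3)·C(10,3) + C(4,4)·C(10,2) = 1785; total = C(14,6) = 3003.
P = 1785/3003 = 85/143 ≈ 0.5944.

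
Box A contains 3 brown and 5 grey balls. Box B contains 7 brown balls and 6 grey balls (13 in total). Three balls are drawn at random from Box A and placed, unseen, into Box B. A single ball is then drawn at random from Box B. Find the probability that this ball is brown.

Condition on how many of the transferred balls are brown (from Box A: 3 brown of 8; then Box B has 16 total).
  0 brown: C(3,0)C(5,3)/C(8,3) = 5/28; then P = 7/16
  1 brown: C(3,1)C(5,2)/C(8,3) = 15/28; then P = 8/16
  2 brown: C(3,2)C(5,1)/C(8,3) = 15/56; then P = 9/16
  3 brown: C(3,3)C(5,0)/C(8,3) = 1/56; then P = 10/16
P(brown from Box B) = 65/128 ≈ 0.5078.

65/128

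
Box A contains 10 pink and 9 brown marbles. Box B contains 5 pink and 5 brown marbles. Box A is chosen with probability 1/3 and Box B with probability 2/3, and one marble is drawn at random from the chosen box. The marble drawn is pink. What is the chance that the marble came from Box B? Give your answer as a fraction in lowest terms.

19/29

P(pink | Box A) = 10/19; P(pink | Box B) = 1/2.
P(pink) = 1/3·10/19 + 2/3·1/2 = 29/57.
By Bayes' rule, P(Box B | pink) = 1/3 / 29/57 = 19/29 ≈ 0.6552.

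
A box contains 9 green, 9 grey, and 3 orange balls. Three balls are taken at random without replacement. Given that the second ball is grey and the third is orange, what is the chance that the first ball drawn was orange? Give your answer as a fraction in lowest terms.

2/19

P(first=orange and the second ball is grey and the third is orange) = (3/21)·(9/20)·(2/19) = 9/1330.
P(E) = Σ over first color = 81/2660 + 18/665 + 9/1330 = 9/140.
By Bayes, P(first=orange | E) = 9/1330 / 9/140 = 2/19 ≈ 0.1053.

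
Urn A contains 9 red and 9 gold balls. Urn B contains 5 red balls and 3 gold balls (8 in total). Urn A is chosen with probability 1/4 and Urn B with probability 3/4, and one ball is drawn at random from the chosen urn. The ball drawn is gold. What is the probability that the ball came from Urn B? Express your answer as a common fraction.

9/13

P(gold | Urn A) = 1/2; P(gold | Urn B) = 3/8.
P(gold) = 1/4·1/2 + 3/4·3/8 = 13/32.
By Bayes' rule, P(Urn B | gold) = 9/32 / 13/32 = 9/13 ≈ 0.6923.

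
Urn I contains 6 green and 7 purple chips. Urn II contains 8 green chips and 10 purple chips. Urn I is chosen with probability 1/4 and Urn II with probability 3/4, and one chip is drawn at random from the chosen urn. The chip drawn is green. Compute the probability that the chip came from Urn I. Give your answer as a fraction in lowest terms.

P(green | Urn I) = 6/13; P(green | Urn II) = 4/9.
P(green) = 1/4·6/13 + 3/4·4/9 = 35/78.
By Bayes' rule, P(Urn I | green) = 3/26 / 35/78 = 9/35 ≈ 0.2571.

9/35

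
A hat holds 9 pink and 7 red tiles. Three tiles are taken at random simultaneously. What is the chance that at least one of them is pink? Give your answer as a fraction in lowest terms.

Use the complement: P(at least one pink) = 1 − P(no pink).
P(none) = C(7,3)/C(16,3) = 35/560.
So P = 1 − 35/560 = 15/16 ≈ 0.9375.

15/16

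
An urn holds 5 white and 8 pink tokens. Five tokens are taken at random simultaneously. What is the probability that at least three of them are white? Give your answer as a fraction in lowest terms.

107/429

Sum the hypergeometric tail for j = 3,…,5 white tokens.
Favorable = C(5,3)·C(8,2) + C(5,4)·C(8,1) + C(5,5)·C(8,0) = 321; total = C(13,5) = 1287.
P = 321/1287 = 107/429 ≈ 0.2494.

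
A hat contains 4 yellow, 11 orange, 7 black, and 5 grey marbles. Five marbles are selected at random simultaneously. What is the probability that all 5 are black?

7/26910

Unordered draws without replacement: count favorable combinations over C(27,5).
Favorable = C(4,0) · C(11,0) · C(7,5) · C(5,0) = 21; total = C(27,5) = 80730.
P = 21/80730 = 7/26910 ≈ 0.0003.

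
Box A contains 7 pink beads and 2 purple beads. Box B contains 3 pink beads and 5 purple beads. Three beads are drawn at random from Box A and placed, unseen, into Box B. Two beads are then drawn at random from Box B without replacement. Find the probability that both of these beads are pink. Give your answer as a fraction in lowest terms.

47/220

Condition on how many of the transferred beads are pink (from Box A: 7 pink of 9; then Box B has 11 total).
  1 pink: C(7,1)C(2,2)/C(9,3) = 1/12; then P = C(4,2)/C(11,2) = 6/55
  2 pink: C(7,2)C(2,1)/C(9,3) = 1/2; then P = C(5,2)/C(11,2) = 2/11
  3 pink: C(7,3)C(2,0)/C(9,3) = 5/12; then P = C(6,2)/C(11,2) = 3/11
P(both pink) = 47/220 ≈ 0.2136.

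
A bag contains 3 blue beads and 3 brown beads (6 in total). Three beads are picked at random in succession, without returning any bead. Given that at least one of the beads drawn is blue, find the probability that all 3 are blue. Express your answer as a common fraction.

P(all 3 blue) = C(3,3)/C(6,3) = 1/20; P(at least one blue) = 1 − C(3,3)/C(6,3) = 19/20.
Since 'all 3 blue' ⊆ 'at least one blue', P(all 3 | at least one) = 1/20 / 19/20 = 1/19 ≈ 0.0526.

1/19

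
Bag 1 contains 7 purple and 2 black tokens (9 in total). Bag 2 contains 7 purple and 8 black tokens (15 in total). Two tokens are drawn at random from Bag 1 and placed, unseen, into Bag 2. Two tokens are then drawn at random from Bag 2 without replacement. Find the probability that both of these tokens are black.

379/1632

Condition on how many of the transferred tokens are black (from Bag 1: 2 black of 9; then Bag 2 has 17 total).
  0 black: C(2,0)C(7,2)/C(9,2) = 7/12; then P = C(8,2)/C(17,2) = 7/34
  1 black: C(2,1)C(7,1)/C(9,2) = 7/18; then P = C(9,2)/C(17,2) = 9/34
  2 black: C(2,2)C(7,0)/C(9,2) = 1/36; then P = C(10,2)/C(17,2) = 45/136
P(both black) = 379/1632 ≈ 0.2322.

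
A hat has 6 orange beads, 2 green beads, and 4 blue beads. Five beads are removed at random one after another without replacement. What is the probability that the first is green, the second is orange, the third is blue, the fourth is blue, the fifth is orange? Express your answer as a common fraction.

Multiply the conditional probability of each draw in order, without replacement, so each draw removes one from its color and from the total.
P = (2/12) · (6/11) · (4/10) · (3/9) · (5/8) = 1/132 ≈ 0.0076.

1/132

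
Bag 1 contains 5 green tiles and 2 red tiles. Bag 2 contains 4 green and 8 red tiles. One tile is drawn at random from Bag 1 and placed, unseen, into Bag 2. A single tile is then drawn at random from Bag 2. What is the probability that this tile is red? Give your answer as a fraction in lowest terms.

Condition on how many of the transferred tiles are red (from Bag 1: 2 red of 7; then Bag 2 has 13 total).
  0 red: C(2,0)C(5,1)/C(7,1) = 5/7; then P = 8/13
  1 red: C(2,1)C(5,0)/C(7,1) = 2/7; then P = 9/13
P(red from Bag 2) = 58/91 ≈ 0.6374.

58/91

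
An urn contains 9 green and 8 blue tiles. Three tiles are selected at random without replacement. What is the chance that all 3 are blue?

7/85

Unordered draws without replacement: count favorable combinations over C(17,3).
Favorable = C(9,0) · C(8,3) = 56; total = C(17,3) = 680.
P = 56/680 = 7/85 ≈ 0.0824.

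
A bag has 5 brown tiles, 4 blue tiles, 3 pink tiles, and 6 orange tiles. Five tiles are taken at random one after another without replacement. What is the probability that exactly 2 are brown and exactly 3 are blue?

Unordered draws without replacement: count favorable combinations over C(18,5).
Favorable = C(5,2) · C(4,3) · C(3,0) · C(6,0) = 40; total = C(18,5) = 8568.
P = 40/8568 = 5/1071 ≈ 0.0047.

5/1071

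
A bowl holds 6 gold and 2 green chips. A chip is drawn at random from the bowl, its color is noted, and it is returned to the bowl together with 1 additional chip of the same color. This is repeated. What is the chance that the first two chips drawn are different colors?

1/3

Either green then gold, or gold then green; after the first draw the total is 9.
P = (2/8)·(6/9) + (6/8)·(2/9) = 1/3 ≈ 0.3333.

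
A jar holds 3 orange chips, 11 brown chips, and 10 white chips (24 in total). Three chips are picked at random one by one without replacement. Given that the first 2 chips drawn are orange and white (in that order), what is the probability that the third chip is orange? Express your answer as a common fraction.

1/11

After removing 1 orange, 1 white, the jar has 2 orange out of 22 remaining.
P(third is orange | given) = 2/22 = 1/11 ≈ 0.0909.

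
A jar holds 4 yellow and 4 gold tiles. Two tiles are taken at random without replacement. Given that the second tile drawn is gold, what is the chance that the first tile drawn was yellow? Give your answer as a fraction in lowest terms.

4/7

P(first=yellow and the second tile drawn is gold) = (4/8)·(4/7) = 2/7.
P(the second tile drawn is gold) = Σ over first color = 2/7 + 3/14 = 1/2.
By Bayes, P(first=yellow | the second tile drawn is gold) = 2/7 / 1/2 = 4/7 ≈ 0.5714.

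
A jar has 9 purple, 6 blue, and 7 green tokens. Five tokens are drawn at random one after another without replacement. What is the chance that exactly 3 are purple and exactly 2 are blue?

10/209

Unordered draws without replacement: count favorable combinations over C(22,5).
Favorable = C(9,3) · C(6,2) · C(7,0) = 1260; total = C(22,5) = 26334.
P = 1260/26334 = 10/209 ≈ 0.0478.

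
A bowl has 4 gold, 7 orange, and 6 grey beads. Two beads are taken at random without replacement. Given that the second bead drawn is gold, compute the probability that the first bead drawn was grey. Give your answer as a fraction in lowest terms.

3/8

P(first=grey and the second bead drawn is gold) = (6/17)·(4/16) = 3/34.
P(the second bead drawn is gold) = Σ over first color = 3/68 + 7/68 + 3/34 = 4/17.
By Bayes, P(first=grey | the second bead drawn is gold) = 3/34 / 4/17 = 3/8 ≈ 0.3750.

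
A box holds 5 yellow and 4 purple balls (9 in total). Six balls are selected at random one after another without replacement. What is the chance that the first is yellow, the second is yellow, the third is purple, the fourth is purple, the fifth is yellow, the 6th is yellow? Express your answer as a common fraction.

1/42

Multiply the conditional probability of each draw in order, without replacement, so each draw removes one from its color and from the total.
P = (5/9) · (4/8) · (4/7) · (3/6) · (3/5) · (2/4) = 1/42 ≈ 0.0238.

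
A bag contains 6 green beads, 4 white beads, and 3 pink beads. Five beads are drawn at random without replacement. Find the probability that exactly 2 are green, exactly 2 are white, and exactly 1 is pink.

30/143

Unordered draws without replacement: count favorable combinations over C(13,5).
Favorable = C(6,2) · C(4,2) · C(3,1) = 270; total = C(13,5) = 1287.
P = 270/1287 = 30/143 ≈ 0.2098.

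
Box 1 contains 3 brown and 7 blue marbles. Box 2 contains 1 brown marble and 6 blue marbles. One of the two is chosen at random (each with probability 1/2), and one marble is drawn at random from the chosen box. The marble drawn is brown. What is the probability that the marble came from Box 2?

P(brown | Box 1) = 3/10; P(brown | Box 2) = 1/7.
P(brown) = 1/2·3/10 + 1/2·1/7 = 31/140.
By Bayes' rule, P(Box 2 | brown) = 1/14 / 31/140 = 10/31 ≈ 0.3226.

10/31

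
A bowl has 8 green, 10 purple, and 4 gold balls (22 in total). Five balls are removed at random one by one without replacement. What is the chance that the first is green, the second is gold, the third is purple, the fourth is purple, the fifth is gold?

4/1463

Multiply the conditional probability of each draw in order, without replacement, so each draw removes one from its color and from the total.
P = (8/22) · (4/21) · (10/20) · (9/19) · (3/18) = 4/1463 ≈ 0.0027.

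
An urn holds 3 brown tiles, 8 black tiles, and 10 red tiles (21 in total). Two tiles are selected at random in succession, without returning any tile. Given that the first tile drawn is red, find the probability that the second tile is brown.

3/20

After removing 1 red, the urn has 3 brown out of 20 remaining.
P(second is brown | given) = 3/20 ≈ 0.1500.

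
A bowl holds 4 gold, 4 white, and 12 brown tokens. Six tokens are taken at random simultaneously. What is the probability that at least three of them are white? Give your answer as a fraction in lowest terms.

59/969

Sum the hypergeometric tail for j = 3,…,4 white tokens.
Favorable = C(4,3)·C(16,3) + C(4,4)·C(16,2) = 2360; total = C(20,6) = 38760.
P = 2360/38760 = 59/969 ≈ 0.0609.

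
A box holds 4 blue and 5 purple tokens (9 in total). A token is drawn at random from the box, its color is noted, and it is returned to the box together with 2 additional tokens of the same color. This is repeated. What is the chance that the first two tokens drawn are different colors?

Either purple then blue, or blue then purple; after the first draw the total is 11.
P = (5/9)·(4/11) + (4/9)·(5/11) = 40/99 ≈ 0.4040.

40/99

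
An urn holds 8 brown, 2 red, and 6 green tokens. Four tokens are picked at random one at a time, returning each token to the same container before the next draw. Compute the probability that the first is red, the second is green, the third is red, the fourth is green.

9/4096

Multiply the conditional probability of each draw in order, with replacement (the composition resets each draw).
P = (2/16) · (6/16) · (2/16) · (6/16) = 9/4096 ≈ 0.0022.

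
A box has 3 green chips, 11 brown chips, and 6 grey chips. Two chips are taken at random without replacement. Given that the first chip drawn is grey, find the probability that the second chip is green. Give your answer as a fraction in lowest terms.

After removing 1 grey, the box has 3 green out of 19 remaining.
P(second is green | given) = 3/19 ≈ 0.1579.

3/19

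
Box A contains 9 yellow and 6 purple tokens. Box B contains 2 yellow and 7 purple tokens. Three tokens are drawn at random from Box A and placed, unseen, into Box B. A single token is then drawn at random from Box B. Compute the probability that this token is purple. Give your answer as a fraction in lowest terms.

Condition on how many of the transferred tokens are purple (from Box A: 6 purple of 15; then Box B has 12 total).
  0 purple: C(6,0)C(9,3)/C(15,3) = 12/65; then P = 7/12
  1 purple: C(6,1)C(9,2)/C(15,3) = 216/455; then P = 8/12
  2 purple: C(6,2)C(9,1)/C(15,3) = 27/91; then P = 9/12
  3 purple: C(6,3)C(9,0)/C(15,3) = 4/91; then P = 10/12
P(purple from Box B) = 41/60 ≈ 0.6833.

41/60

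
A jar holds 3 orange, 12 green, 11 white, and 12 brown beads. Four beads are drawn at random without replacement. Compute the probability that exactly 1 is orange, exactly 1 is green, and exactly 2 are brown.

Unordered draws without replacement: count favorable combinations over C(38,4).
Favorable = C(3,1) · C(12,1) · C(11,0) · C(12,2) = 2376; total = C(38,4) = 73815.
P = 2376/73815 = 792/24605 ≈ 0.0322.

792/24605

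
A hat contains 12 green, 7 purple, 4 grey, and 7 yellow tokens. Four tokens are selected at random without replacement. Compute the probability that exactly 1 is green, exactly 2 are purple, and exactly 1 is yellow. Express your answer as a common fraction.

Unordered draws without replacement: count favorable combinations over C(30,4).
Favorable = C(12,1) · C(7,2) · C(4,0) · C(7,1) = 1764; total = C(30,4) = 27405.
P = 1764/27405 = 28/435 ≈ 0.0644.

28/435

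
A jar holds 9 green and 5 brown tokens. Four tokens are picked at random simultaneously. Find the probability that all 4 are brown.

5/1001

Unordered draws without replacement: count favorable combinations over C(14,4).
Favorable = C(9,0) · C(5,4) = 5; total = C(14,4) = 1001.
P = 5/1001 = 5/1001 ≈ 0.0050.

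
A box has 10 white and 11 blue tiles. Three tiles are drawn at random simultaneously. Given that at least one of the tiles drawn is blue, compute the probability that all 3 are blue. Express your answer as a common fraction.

3/22

P(all 3 blue) = C(11,3)/C(21,3) = 33/266; P(at least one blue) = 1 − C(10,3)/C(21,3) = 121/133.
Since 'all 3 blue' ⊆ 'at least one blue', P(all 3 | at least one) = 33/266 / 121/133 = 3/22 ≈ 0.1364.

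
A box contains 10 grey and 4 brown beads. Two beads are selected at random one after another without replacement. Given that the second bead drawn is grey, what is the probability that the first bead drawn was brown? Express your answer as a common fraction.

P(first=brown and the second bead drawn is grey) = (4/14)·(10/13) = 20/91.
P(the second bead drawn is grey) = Σ over first color = 45/91 + 20/91 = 5/7.
By Bayes, P(first=brown | the second bead drawn is grey) = 20/91 / 5/7 = 4/13 ≈ 0.3077.

4/13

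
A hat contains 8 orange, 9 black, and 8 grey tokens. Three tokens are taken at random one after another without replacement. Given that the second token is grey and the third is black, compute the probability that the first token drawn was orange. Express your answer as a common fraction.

8/23

P(first=orange and the second token is grey and the third is black) = (8/25)·(8/24)·(9/23) = 24/575.
P(E) = Σ over first color = 24/575 + 24/575 + 21/575 = 3/25.
By Bayes, P(first=orange | E) = 24/575 / 3/25 = 8/23 ≈ 0.3478.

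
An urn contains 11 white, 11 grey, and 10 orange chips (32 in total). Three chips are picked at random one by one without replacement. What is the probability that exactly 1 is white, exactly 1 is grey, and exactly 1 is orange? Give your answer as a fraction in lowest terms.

121/496

Unordered draws without replacement: count favorable combinations over C(32,3).
Favorable = C(11,1) · C(11,1) · C(10,1) = 1210; total = C(32,3) = 4960.
P = 1210/4960 = 121/496 ≈ 0.2440.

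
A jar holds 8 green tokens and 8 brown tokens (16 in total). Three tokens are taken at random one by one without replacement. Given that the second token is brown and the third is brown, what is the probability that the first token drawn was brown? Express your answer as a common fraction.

3/7

P(first=brown and the second token is brown and the third is brown) = (8/16)·(7/15)·(6/14) = 1/10.
P(E) = Σ over first color = 2/15 + 1/10 = 7/30.
By Bayes, P(first=brown | E) = 1/10 / 7/30 = 3/7 ≈ 0.4286.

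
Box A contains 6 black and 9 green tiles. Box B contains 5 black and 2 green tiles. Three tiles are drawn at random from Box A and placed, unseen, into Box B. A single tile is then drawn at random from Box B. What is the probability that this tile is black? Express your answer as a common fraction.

Condition on how many of the transferred tiles are black (from Box A: 6 black of 15; then Box B has 10 total).
  0 black: C(6,0)C(9,3)/C(15,3) = 12/65; then P = 5/10
  1 black: C(6,1)C(9,2)/C(15,3) = 216/455; then P = 6/10
  2 black: C(6,2)C(9,1)/C(15,3) = 27/91; then P = 7/10
  3 black: C(6,3)C(9,0)/C(15,3) = 4/91; then P = 8/10
P(black from Box B) = 31/50 ≈ 0.6200.

31/50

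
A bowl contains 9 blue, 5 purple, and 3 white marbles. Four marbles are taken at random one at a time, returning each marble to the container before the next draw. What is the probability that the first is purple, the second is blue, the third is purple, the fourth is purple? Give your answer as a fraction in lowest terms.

1125/83521

Multiply the conditional probability of each draw in order, with replacement (the composition resets each draw).
P = (5/17) · (9/17) · (5/17) · (5/17) = 1125/83521 ≈ 0.0135.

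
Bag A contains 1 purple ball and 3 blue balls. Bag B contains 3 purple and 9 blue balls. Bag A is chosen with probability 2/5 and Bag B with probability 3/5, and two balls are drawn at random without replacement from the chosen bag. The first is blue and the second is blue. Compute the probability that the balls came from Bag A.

P(E | Bag A) = 1/2; P(E | Bag B) = 6/11.
P(E) = 2/5·1/2 + 3/5·6/11 = 29/55.
By Bayes' rule, P(Bag A | E) = 1/5 / 29/55 = 11/29 ≈ 0.3793.

11/29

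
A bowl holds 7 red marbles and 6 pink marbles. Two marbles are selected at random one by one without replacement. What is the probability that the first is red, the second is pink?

7/26

Multiply the conditional probability of each draw in order, without replacement, so each draw removes one from its color and from the total.
P = (7/13) · (6/12) = 7/26 ≈ 0.2692.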